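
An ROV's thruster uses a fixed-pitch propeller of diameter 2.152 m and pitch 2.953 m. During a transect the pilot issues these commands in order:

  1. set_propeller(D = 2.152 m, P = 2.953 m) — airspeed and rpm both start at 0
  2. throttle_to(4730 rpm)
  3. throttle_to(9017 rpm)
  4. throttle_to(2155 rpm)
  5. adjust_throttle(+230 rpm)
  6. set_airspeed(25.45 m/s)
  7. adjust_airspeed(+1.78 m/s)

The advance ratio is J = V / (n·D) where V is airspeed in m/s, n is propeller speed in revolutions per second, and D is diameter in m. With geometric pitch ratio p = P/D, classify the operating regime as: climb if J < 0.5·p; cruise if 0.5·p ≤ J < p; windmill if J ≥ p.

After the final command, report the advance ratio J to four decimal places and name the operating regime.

set_propeller: D = 2.152 m, P = 2.953 m (p = P/D = 1.372212); state ← (V=0, rpm=0)
throttle_to(4730): rpm ← 4730
throttle_to(9017): rpm ← 9017
throttle_to(2155): rpm ← 2155
adjust_throttle(+230): rpm ← 2155 +230 = 2385
set_airspeed(25.45): V ← 25.45 m/s
adjust_airspeed(+1.78): V ← 25.45 +1.78 = 27.23 m/s
final state: V = 27.23 m/s, rpm = 2385 → n = rpm/60 = 39.750000 rev/s
J = V / (n·D) = 27.23 / (39.750000 × 2.152) = 0.318323
regime bands: climb J<0.6861 | cruise [0.6861, 1.3722) | windmill J≥1.3722
J = 0.3183 → climb

J = 0.3183, regime = climb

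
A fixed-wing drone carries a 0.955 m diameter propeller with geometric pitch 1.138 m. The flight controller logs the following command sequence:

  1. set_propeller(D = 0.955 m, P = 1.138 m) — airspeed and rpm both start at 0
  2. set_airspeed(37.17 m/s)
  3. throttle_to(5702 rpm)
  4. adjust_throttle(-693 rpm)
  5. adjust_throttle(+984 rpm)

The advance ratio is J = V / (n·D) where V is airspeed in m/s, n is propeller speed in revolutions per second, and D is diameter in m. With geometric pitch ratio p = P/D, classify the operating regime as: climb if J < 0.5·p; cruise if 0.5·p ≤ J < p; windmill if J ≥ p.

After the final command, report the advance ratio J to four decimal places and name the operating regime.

set_propeller: D = 0.955 m, P = 1.138 m (p = P/D = 1.191623); state ← (V=0, rpm=0)
set_airspeed(37.17): V ← 37.17 m/s
throttle_to(5702): rpm ← 5702
adjust_throttle(-693): rpm ← 5702 -693 = 5009
adjust_throttle(+984): rpm ← 5009 +984 = 5993
final state: V = 37.17 m/s, rpm = 5993 → n = rpm/60 = 99.883333 rev/s
J = V / (n·D) = 37.17 / (99.883333 × 0.955) = 0.389669
regime bands: climb J<0.5958 | cruise [0.5958, 1.1916) | windmill J≥1.1916
J = 0.3897 → climb

J = 0.3897, regime = climb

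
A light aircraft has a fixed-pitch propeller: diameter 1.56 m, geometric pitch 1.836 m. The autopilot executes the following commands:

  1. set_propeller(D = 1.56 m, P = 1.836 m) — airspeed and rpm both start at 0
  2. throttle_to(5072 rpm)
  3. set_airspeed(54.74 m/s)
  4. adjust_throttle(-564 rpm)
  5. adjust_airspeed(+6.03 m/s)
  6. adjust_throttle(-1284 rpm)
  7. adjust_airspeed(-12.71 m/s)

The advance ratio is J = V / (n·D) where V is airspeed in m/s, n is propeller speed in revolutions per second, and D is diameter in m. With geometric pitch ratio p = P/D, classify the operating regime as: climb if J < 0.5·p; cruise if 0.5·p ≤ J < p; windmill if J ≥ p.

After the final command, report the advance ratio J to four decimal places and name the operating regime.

set_propeller: D = 1.56 m, P = 1.836 m (p = P/D = 1.176923); state ← (V=0, rpm=0)
throttle_to(5072): rpm ← 5072
set_airspeed(54.74): V ← 54.74 m/s
adjust_throttle(-564): rpm ← 5072 -564 = 4508
adjust_airspeed(+6.03): V ← 54.74 +6.03 = 60.77 m/s
adjust_throttle(-1284): rpm ← 4508 -1284 = 3224
adjust_airspeed(-12.71): V ← 60.77 -12.71 = 48.06 m/s
final state: V = 48.06 m/s, rpm = 3224 → n = rpm/60 = 53.733333 rev/s
J = V / (n·D) = 48.06 / (53.733333 × 1.56) = 0.573344
regime bands: climb J<0.5885 | cruise [0.5885, 1.1769) | windmill J≥1.1769
J = 0.5733 → climb

J = 0.5733, regime = climb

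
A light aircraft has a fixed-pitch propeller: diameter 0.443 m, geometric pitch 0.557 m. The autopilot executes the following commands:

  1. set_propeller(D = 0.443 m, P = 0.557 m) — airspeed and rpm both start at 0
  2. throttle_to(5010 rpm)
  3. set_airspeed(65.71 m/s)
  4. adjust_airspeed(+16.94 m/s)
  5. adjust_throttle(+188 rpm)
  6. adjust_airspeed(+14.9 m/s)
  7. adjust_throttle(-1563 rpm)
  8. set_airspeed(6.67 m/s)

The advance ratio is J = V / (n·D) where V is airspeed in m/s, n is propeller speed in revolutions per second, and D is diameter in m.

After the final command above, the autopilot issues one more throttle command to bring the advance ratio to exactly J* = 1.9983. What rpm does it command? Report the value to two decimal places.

set_propeller: D = 0.443 m, P = 0.557 m (p = P/D = 1.257336); state ← (V=0, rpm=0)
throttle_to(5010): rpm ← 5010
set_airspeed(65.71): V ← 65.71 m/s
adjust_airspeed(+16.94): V ← 65.71 +16.94 = 82.65 m/s
adjust_throttle(+188): rpm ← 5010 +188 = 5198
adjust_airspeed(+14.9): V ← 82.65 +14.9 = 97.55 m/s
adjust_throttle(-1563): rpm ← 5198 -1563 = 3635
set_airspeed(6.67): V ← 6.67 m/s
final state: V = 6.67 m/s, rpm = 3635 → n = rpm/60 = 60.583333 rev/s
target J* = 1.9983; solve J* = V/(n·D) for n: n = V/(J*·D) = 6.67/(1.9983 × 0.443) = 7.534621 rev/s
rpm = 60·n = 452.077268

rpm = 452.08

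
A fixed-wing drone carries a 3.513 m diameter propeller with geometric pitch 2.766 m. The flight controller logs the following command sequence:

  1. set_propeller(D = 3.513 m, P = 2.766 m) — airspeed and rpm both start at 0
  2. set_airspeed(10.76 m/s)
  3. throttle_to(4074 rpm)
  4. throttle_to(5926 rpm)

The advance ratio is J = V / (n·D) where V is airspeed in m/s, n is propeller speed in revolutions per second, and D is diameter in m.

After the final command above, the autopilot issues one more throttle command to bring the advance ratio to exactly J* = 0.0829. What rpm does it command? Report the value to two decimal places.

rpm = 2216.82

set_propeller: D = 3.513 m, P = 2.766 m (p = P/D = 0.787361); state ← (V=0, rpm=0)
set_airspeed(10.76): V ← 10.76 m/s
throttle_to(4074): rpm ← 4074
throttle_to(5926): rpm ← 5926
final state: V = 10.76 m/s, rpm = 5926 → n = rpm/60 = 98.766667 rev/s
target J* = 0.0829; solve J* = V/(n·D) for n: n = V/(J*·D) = 10.76/(0.0829 × 3.513) = 36.947035 rev/s
rpm = 60·n = 2216.822095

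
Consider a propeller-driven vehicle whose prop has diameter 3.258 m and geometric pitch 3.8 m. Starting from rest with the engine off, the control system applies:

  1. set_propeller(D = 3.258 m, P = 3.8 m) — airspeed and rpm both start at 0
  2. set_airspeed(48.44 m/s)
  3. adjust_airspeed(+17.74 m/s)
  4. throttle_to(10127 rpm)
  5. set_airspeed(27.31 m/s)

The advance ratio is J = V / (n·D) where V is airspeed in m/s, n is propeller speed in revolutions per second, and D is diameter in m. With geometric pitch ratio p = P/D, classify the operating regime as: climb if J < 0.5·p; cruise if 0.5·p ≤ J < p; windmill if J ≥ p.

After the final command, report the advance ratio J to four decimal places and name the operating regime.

set_propeller: D = 3.258 m, P = 3.8 m (p = P/D = 1.166360); state ← (V=0, rpm=0)
set_airspeed(48.44): V ← 48.44 m/s
adjust_airspeed(+17.74): V ← 48.44 +17.74 = 66.18 m/s
throttle_to(10127): rpm ← 10127
set_airspeed(27.31): V ← 27.31 m/s
final state: V = 27.31 m/s, rpm = 10127 → n = rpm/60 = 168.783333 rev/s
J = V / (n·D) = 27.31 / (168.783333 × 3.258) = 0.049664
regime bands: climb J<0.5832 | cruise [0.5832, 1.1664) | windmill J≥1.1664
J = 0.0497 → climb

J = 0.0497, regime = climb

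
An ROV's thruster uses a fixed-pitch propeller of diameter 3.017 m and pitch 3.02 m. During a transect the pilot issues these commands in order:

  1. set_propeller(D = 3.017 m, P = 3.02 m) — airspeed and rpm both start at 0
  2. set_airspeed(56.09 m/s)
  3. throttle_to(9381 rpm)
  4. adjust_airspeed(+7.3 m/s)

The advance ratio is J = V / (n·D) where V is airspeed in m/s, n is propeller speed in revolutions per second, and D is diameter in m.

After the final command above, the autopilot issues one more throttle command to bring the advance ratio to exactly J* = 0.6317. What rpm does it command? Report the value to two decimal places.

set_propeller: D = 3.017 m, P = 3.02 m (p = P/D = 1.000994); state ← (V=0, rpm=0)
set_airspeed(56.09): V ← 56.09 m/s
throttle_to(9381): rpm ← 9381
adjust_airspeed(+7.3): V ← 56.09 +7.3 = 63.39 m/s
final state: V = 63.39 m/s, rpm = 9381 → n = rpm/60 = 156.350000 rev/s
target J* = 0.6317; solve J* = V/(n·D) for n: n = V/(J*·D) = 63.39/(0.6317 × 3.017) = 33.260944 rev/s
rpm = 60·n = 1995.656611

rpm = 1995.66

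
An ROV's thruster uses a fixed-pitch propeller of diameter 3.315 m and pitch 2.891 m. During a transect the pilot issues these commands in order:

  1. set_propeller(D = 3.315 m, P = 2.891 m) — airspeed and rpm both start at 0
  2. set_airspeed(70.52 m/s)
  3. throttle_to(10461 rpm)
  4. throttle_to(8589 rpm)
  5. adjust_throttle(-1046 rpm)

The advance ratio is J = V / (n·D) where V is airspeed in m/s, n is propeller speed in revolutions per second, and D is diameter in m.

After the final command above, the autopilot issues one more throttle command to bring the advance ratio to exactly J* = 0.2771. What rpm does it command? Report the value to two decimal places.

set_propeller: D = 3.315 m, P = 2.891 m (p = P/D = 0.872097); state ← (V=0, rpm=0)
set_airspeed(70.52): V ← 70.52 m/s
throttle_to(10461): rpm ← 10461
throttle_to(8589): rpm ← 8589
adjust_throttle(-1046): rpm ← 8589 -1046 = 7543
final state: V = 70.52 m/s, rpm = 7543 → n = rpm/60 = 125.716667 rev/s
target J* = 0.2771; solve J* = V/(n·D) for n: n = V/(J*·D) = 70.52/(0.2771 × 3.315) = 76.770125 rev/s
rpm = 60·n = 4606.207472

rpm = 4606.21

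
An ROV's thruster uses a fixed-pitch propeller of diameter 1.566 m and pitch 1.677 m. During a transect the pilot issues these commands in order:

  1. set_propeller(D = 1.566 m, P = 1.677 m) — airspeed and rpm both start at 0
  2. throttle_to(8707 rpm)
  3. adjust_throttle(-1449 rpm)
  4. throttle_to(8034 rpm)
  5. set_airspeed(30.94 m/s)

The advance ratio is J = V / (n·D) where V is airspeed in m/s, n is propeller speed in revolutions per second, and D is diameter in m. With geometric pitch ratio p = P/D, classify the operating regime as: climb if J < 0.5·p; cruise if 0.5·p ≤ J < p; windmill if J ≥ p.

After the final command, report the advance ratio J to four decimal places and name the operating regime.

J = 0.1476, regime = climb

set_propeller: D = 1.566 m, P = 1.677 m (p = P/D = 1.070881); state ← (V=0, rpm=0)
throttle_to(8707): rpm ← 8707
adjust_throttle(-1449): rpm ← 8707 -1449 = 7258
throttle_to(8034): rpm ← 8034
set_airspeed(30.94): V ← 30.94 m/s
final state: V = 30.94 m/s, rpm = 8034 → n = rpm/60 = 133.900000 rev/s
J = V / (n·D) = 30.94 / (133.900000 × 1.566) = 0.147553
regime bands: climb J<0.5354 | cruise [0.5354, 1.0709) | windmill J≥1.0709
J = 0.1476 → climb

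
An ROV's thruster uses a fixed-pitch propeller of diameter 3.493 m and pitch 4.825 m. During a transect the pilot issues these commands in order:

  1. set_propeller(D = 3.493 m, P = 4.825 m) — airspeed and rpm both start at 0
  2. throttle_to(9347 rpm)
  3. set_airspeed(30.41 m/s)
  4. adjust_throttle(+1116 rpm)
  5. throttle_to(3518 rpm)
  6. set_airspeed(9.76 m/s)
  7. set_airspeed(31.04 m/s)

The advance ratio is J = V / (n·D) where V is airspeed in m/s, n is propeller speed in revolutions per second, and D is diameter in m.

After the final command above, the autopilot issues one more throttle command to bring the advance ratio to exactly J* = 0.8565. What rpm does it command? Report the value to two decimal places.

rpm = 622.51

set_propeller: D = 3.493 m, P = 4.825 m (p = P/D = 1.381334); state ← (V=0, rpm=0)
throttle_to(9347): rpm ← 9347
set_airspeed(30.41): V ← 30.41 m/s
adjust_throttle(+1116): rpm ← 9347 +1116 = 10463
throttle_to(3518): rpm ← 3518
set_airspeed(9.76): V ← 9.76 m/s
set_airspeed(31.04): V ← 31.04 m/s
final state: V = 31.04 m/s, rpm = 3518 → n = rpm/60 = 58.633333 rev/s
target J* = 0.8565; solve J* = V/(n·D) for n: n = V/(J*·D) = 31.04/(0.8565 × 3.493) = 10.375183 rev/s
rpm = 60·n = 622.510971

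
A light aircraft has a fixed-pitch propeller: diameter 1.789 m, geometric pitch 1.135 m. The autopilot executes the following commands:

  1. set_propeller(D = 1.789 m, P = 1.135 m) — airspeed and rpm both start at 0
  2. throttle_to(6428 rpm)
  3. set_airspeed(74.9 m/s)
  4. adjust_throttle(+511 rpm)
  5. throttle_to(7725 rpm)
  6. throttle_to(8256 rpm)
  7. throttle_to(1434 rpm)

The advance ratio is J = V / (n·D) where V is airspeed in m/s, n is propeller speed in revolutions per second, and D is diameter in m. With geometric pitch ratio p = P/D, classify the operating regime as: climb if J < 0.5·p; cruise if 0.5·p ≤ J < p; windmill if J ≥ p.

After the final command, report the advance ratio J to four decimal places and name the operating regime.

J = 1.7518, regime = windmill

set_propeller: D = 1.789 m, P = 1.135 m (p = P/D = 0.634433); state ← (V=0, rpm=0)
throttle_to(6428): rpm ← 6428
set_airspeed(74.9): V ← 74.9 m/s
adjust_throttle(+511): rpm ← 6428 +511 = 6939
throttle_to(7725): rpm ← 7725
throttle_to(8256): rpm ← 8256
throttle_to(1434): rpm ← 1434
final state: V = 74.9 m/s, rpm = 1434 → n = rpm/60 = 23.900000 rev/s
J = V / (n·D) = 74.9 / (23.900000 × 1.789) = 1.751756
regime bands: climb J<0.3172 | cruise [0.3172, 0.6344) | windmill J≥0.6344
J = 1.7518 → windmill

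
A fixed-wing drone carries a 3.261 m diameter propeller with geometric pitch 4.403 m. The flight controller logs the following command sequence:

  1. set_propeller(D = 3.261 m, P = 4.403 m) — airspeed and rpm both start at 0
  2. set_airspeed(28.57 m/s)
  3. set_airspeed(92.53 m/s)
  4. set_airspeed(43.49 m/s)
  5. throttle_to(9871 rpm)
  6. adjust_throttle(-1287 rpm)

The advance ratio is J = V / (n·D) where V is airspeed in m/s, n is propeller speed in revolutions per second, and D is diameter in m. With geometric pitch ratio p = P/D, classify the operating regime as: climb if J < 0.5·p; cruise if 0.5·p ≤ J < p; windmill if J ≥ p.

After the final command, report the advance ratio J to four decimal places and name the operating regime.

J = 0.0932, regime = climb

set_propeller: D = 3.261 m, P = 4.403 m (p = P/D = 1.350199); state ← (V=0, rpm=0)
set_airspeed(28.57): V ← 28.57 m/s
set_airspeed(92.53): V ← 92.53 m/s
set_airspeed(43.49): V ← 43.49 m/s
throttle_to(9871): rpm ← 9871
adjust_throttle(-1287): rpm ← 9871 -1287 = 8584
final state: V = 43.49 m/s, rpm = 8584 → n = rpm/60 = 143.066667 rev/s
J = V / (n·D) = 43.49 / (143.066667 × 3.261) = 0.093218
regime bands: climb J<0.6751 | cruise [0.6751, 1.3502) | windmill J≥1.3502
J = 0.0932 → climb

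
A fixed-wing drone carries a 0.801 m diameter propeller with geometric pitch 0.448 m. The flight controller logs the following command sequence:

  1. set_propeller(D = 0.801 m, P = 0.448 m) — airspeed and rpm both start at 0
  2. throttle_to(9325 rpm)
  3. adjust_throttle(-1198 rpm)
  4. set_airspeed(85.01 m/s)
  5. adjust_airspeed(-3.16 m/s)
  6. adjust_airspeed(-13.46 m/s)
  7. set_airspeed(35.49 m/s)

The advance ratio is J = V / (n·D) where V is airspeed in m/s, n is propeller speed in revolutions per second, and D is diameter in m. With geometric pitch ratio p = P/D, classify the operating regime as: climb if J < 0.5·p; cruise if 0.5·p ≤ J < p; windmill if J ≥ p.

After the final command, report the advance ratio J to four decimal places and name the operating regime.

set_propeller: D = 0.801 m, P = 0.448 m (p = P/D = 0.559301); state ← (V=0, rpm=0)
throttle_to(9325): rpm ← 9325
adjust_throttle(-1198): rpm ← 9325 -1198 = 8127
set_airspeed(85.01): V ← 85.01 m/s
adjust_airspeed(-3.16): V ← 85.01 -3.16 = 81.85 m/s
adjust_airspeed(-13.46): V ← 81.85 -13.46 = 68.39 m/s
set_airspeed(35.49): V ← 35.49 m/s
final state: V = 35.49 m/s, rpm = 8127 → n = rpm/60 = 135.450000 rev/s
J = V / (n·D) = 35.49 / (135.450000 × 0.801) = 0.327110
regime bands: climb J<0.2797 | cruise [0.2797, 0.5593) | windmill J≥0.5593
J = 0.3271 → cruise

J = 0.3271, regime = cruise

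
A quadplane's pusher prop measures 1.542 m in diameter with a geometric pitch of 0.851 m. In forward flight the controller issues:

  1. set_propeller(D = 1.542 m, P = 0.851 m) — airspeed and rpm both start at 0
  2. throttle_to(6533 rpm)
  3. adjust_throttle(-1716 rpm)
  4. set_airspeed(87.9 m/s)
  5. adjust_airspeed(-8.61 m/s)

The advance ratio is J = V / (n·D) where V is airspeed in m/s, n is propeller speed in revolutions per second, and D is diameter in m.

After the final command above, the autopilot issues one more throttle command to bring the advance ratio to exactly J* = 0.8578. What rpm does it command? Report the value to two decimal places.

set_propeller: D = 1.542 m, P = 0.851 m (p = P/D = 0.551881); state ← (V=0, rpm=0)
throttle_to(6533): rpm ← 6533
adjust_throttle(-1716): rpm ← 6533 -1716 = 4817
set_airspeed(87.9): V ← 87.9 m/s
adjust_airspeed(-8.61): V ← 87.9 -8.61 = 79.29 m/s
final state: V = 79.29 m/s, rpm = 4817 → n = rpm/60 = 80.283333 rev/s
target J* = 0.8578; solve J* = V/(n·D) for n: n = V/(J*·D) = 79.29/(0.8578 × 1.542) = 59.944315 rev/s
rpm = 60·n = 3596.658904

rpm = 3596.66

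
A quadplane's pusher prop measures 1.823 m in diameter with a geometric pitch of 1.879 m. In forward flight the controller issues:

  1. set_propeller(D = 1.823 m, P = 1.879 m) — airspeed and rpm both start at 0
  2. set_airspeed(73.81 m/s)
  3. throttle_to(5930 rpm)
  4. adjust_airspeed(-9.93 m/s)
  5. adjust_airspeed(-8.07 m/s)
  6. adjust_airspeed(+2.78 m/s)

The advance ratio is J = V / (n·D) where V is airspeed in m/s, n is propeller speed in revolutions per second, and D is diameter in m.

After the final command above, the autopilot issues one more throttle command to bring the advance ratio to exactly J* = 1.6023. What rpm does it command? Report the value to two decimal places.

set_propeller: D = 1.823 m, P = 1.879 m (p = P/D = 1.030719); state ← (V=0, rpm=0)
set_airspeed(73.81): V ← 73.81 m/s
throttle_to(5930): rpm ← 5930
adjust_airspeed(-9.93): V ← 73.81 -9.93 = 63.88 m/s
adjust_airspeed(-8.07): V ← 63.88 -8.07 = 55.81 m/s
adjust_airspeed(+2.78): V ← 55.81 +2.78 = 58.59 m/s
final state: V = 58.59 m/s, rpm = 5930 → n = rpm/60 = 98.833333 rev/s
target J* = 1.6023; solve J* = V/(n·D) for n: n = V/(J*·D) = 58.59/(1.6023 × 1.823) = 20.058248 rev/s
rpm = 60·n = 1203.494880

rpm = 1203.49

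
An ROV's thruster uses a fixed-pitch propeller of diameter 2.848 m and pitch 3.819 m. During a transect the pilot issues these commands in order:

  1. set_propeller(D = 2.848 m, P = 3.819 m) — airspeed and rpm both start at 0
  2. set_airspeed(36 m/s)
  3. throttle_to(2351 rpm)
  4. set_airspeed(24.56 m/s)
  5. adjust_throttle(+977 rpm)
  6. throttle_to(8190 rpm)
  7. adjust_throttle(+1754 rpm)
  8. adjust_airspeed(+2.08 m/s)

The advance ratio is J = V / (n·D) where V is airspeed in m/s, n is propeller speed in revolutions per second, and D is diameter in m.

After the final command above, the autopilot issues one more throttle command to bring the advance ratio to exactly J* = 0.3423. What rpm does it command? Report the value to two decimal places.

rpm = 1639.60

set_propeller: D = 2.848 m, P = 3.819 m (p = P/D = 1.340941); state ← (V=0, rpm=0)
set_airspeed(36): V ← 36 m/s
throttle_to(2351): rpm ← 2351
set_airspeed(24.56): V ← 24.56 m/s
adjust_throttle(+977): rpm ← 2351 +977 = 3328
throttle_to(8190): rpm ← 8190
adjust_throttle(+1754): rpm ← 8190 +1754 = 9944
adjust_airspeed(+2.08): V ← 24.56 +2.08 = 26.64 m/s
final state: V = 26.64 m/s, rpm = 9944 → n = rpm/60 = 165.733333 rev/s
target J* = 0.3423; solve J* = V/(n·D) for n: n = V/(J*·D) = 26.64/(0.3423 × 2.848) = 27.326709 rev/s
rpm = 60·n = 1639.602556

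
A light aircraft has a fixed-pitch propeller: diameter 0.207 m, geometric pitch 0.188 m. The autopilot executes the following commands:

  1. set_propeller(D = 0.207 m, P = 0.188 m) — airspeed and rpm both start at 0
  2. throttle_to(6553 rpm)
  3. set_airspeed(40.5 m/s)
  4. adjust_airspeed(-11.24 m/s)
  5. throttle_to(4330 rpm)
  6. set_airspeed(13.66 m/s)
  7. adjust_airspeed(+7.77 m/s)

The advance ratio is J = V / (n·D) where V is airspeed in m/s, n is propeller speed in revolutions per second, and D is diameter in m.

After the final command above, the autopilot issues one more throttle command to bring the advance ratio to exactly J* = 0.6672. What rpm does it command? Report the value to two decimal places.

rpm = 9309.94

set_propeller: D = 0.207 m, P = 0.188 m (p = P/D = 0.908213); state ← (V=0, rpm=0)
throttle_to(6553): rpm ← 6553
set_airspeed(40.5): V ← 40.5 m/s
adjust_airspeed(-11.24): V ← 40.5 -11.24 = 29.26 m/s
throttle_to(4330): rpm ← 4330
set_airspeed(13.66): V ← 13.66 m/s
adjust_airspeed(+7.77): V ← 13.66 +7.77 = 21.43 m/s
final state: V = 21.43 m/s, rpm = 4330 → n = rpm/60 = 72.166667 rev/s
target J* = 0.6672; solve J* = V/(n·D) for n: n = V/(J*·D) = 21.43/(0.6672 × 0.207) = 155.165722 rev/s
rpm = 60·n = 9309.943350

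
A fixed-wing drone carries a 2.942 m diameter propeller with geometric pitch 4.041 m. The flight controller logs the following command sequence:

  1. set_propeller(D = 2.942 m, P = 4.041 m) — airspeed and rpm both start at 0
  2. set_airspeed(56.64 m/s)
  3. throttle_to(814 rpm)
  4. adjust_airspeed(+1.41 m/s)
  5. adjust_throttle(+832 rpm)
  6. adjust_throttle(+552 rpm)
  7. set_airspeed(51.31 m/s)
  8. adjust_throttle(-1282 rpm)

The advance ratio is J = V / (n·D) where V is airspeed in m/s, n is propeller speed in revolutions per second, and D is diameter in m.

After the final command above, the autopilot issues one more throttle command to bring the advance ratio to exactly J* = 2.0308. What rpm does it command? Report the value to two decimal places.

rpm = 515.28

set_propeller: D = 2.942 m, P = 4.041 m (p = P/D = 1.373555); state ← (V=0, rpm=0)
set_airspeed(56.64): V ← 56.64 m/s
throttle_to(814): rpm ← 814
adjust_airspeed(+1.41): V ← 56.64 +1.41 = 58.05 m/s
adjust_throttle(+832): rpm ← 814 +832 = 1646
adjust_throttle(+552): rpm ← 1646 +552 = 2198
set_airspeed(51.31): V ← 51.31 m/s
adjust_throttle(-1282): rpm ← 2198 -1282 = 916
final state: V = 51.31 m/s, rpm = 916 → n = rpm/60 = 15.266667 rev/s
target J* = 2.0308; solve J* = V/(n·D) for n: n = V/(J*·D) = 51.31/(2.0308 × 2.942) = 8.588003 rev/s
rpm = 60·n = 515.280185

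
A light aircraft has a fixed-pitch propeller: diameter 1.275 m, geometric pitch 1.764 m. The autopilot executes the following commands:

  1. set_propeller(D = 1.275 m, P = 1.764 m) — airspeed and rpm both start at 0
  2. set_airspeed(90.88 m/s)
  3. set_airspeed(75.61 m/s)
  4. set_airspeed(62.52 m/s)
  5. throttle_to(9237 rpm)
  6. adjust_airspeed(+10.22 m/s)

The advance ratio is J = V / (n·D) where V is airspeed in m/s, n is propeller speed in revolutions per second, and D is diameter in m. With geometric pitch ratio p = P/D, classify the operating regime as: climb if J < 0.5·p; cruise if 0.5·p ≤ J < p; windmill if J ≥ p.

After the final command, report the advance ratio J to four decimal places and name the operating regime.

J = 0.3706, regime = climb

set_propeller: D = 1.275 m, P = 1.764 m (p = P/D = 1.383529); state ← (V=0, rpm=0)
set_airspeed(90.88): V ← 90.88 m/s
set_airspeed(75.61): V ← 75.61 m/s
set_airspeed(62.52): V ← 62.52 m/s
throttle_to(9237): rpm ← 9237
adjust_airspeed(+10.22): V ← 62.52 +10.22 = 72.74 m/s
final state: V = 72.74 m/s, rpm = 9237 → n = rpm/60 = 153.950000 rev/s
J = V / (n·D) = 72.74 / (153.950000 × 1.275) = 0.370581
regime bands: climb J<0.6918 | cruise [0.6918, 1.3835) | windmill J≥1.3835
J = 0.3706 → climb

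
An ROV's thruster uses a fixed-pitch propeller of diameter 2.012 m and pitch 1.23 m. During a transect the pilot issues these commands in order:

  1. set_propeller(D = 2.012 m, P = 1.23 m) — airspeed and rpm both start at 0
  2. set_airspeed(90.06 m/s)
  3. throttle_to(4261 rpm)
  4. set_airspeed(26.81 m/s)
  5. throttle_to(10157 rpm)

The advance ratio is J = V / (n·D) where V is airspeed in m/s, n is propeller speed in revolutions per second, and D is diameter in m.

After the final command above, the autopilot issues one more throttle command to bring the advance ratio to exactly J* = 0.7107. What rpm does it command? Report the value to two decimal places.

set_propeller: D = 2.012 m, P = 1.23 m (p = P/D = 0.611332); state ← (V=0, rpm=0)
set_airspeed(90.06): V ← 90.06 m/s
throttle_to(4261): rpm ← 4261
set_airspeed(26.81): V ← 26.81 m/s
throttle_to(10157): rpm ← 10157
final state: V = 26.81 m/s, rpm = 10157 → n = rpm/60 = 169.283333 rev/s
target J* = 0.7107; solve J* = V/(n·D) for n: n = V/(J*·D) = 26.81/(0.7107 × 2.012) = 18.749191 rev/s
rpm = 60·n = 1124.951431

rpm = 1124.95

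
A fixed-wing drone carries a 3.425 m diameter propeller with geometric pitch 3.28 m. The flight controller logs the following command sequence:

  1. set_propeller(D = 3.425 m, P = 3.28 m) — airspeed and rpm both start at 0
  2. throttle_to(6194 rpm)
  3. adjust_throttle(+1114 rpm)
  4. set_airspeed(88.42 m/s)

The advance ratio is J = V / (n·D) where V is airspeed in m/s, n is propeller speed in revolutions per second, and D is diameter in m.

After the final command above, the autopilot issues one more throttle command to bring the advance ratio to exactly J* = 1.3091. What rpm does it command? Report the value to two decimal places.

set_propeller: D = 3.425 m, P = 3.28 m (p = P/D = 0.957664); state ← (V=0, rpm=0)
throttle_to(6194): rpm ← 6194
adjust_throttle(+1114): rpm ← 6194 +1114 = 7308
set_airspeed(88.42): V ← 88.42 m/s
final state: V = 88.42 m/s, rpm = 7308 → n = rpm/60 = 121.800000 rev/s
target J* = 1.3091; solve J* = V/(n·D) for n: n = V/(J*·D) = 88.42/(1.3091 × 3.425) = 19.720463 rev/s
rpm = 60·n = 1183.227793

rpm = 1183.23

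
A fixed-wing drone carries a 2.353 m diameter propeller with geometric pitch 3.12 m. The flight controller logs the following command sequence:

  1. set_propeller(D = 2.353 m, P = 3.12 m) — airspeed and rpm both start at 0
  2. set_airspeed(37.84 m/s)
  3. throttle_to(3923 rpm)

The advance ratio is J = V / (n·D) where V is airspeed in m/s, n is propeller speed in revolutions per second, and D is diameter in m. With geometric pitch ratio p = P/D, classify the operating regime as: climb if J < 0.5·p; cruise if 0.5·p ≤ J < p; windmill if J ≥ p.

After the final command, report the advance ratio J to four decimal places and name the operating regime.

set_propeller: D = 2.353 m, P = 3.12 m (p = P/D = 1.325967); state ← (V=0, rpm=0)
set_airspeed(37.84): V ← 37.84 m/s
throttle_to(3923): rpm ← 3923
final state: V = 37.84 m/s, rpm = 3923 → n = rpm/60 = 65.383333 rev/s
J = V / (n·D) = 37.84 / (65.383333 × 2.353) = 0.245959
regime bands: climb J<0.6630 | cruise [0.6630, 1.3260) | windmill J≥1.3260
J = 0.2460 → climb

J = 0.2460, regime = climb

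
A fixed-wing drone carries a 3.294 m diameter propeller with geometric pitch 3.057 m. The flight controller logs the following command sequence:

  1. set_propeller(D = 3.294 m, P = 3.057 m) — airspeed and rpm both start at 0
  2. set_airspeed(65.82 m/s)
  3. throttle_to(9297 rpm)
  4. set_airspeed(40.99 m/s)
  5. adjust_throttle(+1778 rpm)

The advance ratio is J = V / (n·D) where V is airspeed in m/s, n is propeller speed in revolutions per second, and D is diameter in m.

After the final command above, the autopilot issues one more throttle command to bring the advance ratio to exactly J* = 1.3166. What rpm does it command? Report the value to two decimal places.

set_propeller: D = 3.294 m, P = 3.057 m (p = P/D = 0.928051); state ← (V=0, rpm=0)
set_airspeed(65.82): V ← 65.82 m/s
throttle_to(9297): rpm ← 9297
set_airspeed(40.99): V ← 40.99 m/s
adjust_throttle(+1778): rpm ← 9297 +1778 = 11075
final state: V = 40.99 m/s, rpm = 11075 → n = rpm/60 = 184.583333 rev/s
target J* = 1.3166; solve J* = V/(n·D) for n: n = V/(J*·D) = 40.99/(1.3166 × 3.294) = 9.451494 rev/s
rpm = 60·n = 567.089653

rpm = 567.09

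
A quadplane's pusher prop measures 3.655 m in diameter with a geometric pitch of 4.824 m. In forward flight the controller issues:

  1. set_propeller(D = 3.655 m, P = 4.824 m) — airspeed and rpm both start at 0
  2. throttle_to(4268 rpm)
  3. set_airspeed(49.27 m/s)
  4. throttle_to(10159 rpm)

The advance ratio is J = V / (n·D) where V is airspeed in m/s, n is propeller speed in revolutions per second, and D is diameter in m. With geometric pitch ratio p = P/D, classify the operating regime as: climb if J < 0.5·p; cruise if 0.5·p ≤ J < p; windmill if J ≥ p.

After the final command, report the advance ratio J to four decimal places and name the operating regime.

set_propeller: D = 3.655 m, P = 4.824 m (p = P/D = 1.319836); state ← (V=0, rpm=0)
throttle_to(4268): rpm ← 4268
set_airspeed(49.27): V ← 49.27 m/s
throttle_to(10159): rpm ← 10159
final state: V = 49.27 m/s, rpm = 10159 → n = rpm/60 = 169.316667 rev/s
J = V / (n·D) = 49.27 / (169.316667 × 3.655) = 0.079615
regime bands: climb J<0.6599 | cruise [0.6599, 1.3198) | windmill J≥1.3198
J = 0.0796 → climb

J = 0.0796, regime = climb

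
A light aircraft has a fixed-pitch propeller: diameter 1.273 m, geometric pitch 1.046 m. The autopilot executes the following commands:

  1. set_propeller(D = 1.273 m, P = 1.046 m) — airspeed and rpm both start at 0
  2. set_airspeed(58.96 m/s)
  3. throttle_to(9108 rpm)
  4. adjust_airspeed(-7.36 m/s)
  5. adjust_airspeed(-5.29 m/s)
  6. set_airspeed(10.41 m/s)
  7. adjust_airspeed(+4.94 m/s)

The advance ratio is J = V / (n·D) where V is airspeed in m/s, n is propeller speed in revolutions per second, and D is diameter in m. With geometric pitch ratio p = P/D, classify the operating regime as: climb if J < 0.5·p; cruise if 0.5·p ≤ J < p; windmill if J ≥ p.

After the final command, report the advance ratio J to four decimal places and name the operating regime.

J = 0.0794, regime = climb

set_propeller: D = 1.273 m, P = 1.046 m (p = P/D = 0.821681); state ← (V=0, rpm=0)
set_airspeed(58.96): V ← 58.96 m/s
throttle_to(9108): rpm ← 9108
adjust_airspeed(-7.36): V ← 58.96 -7.36 = 51.6 m/s
adjust_airspeed(-5.29): V ← 51.6 -5.29 = 46.31 m/s
set_airspeed(10.41): V ← 10.41 m/s
adjust_airspeed(+4.94): V ← 10.41 +4.94 = 15.35 m/s
final state: V = 15.35 m/s, rpm = 9108 → n = rpm/60 = 151.800000 rev/s
J = V / (n·D) = 15.35 / (151.800000 × 1.273) = 0.079434
regime bands: climb J<0.4108 | cruise [0.4108, 0.8217) | windmill J≥0.8217
J = 0.0794 → climb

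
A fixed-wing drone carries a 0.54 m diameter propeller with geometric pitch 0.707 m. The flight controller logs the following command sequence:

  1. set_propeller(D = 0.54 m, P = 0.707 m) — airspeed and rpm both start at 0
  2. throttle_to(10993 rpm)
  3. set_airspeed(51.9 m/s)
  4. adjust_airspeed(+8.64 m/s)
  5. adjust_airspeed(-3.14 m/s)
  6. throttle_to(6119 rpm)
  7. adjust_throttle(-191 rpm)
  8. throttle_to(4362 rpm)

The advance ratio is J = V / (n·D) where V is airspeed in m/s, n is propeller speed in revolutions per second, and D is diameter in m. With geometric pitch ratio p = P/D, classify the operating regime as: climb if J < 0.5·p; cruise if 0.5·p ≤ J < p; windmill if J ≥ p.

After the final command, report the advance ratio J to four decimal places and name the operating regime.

J = 1.4621, regime = windmill

set_propeller: D = 0.54 m, P = 0.707 m (p = P/D = 1.309259); state ← (V=0, rpm=0)
throttle_to(10993): rpm ← 10993
set_airspeed(51.9): V ← 51.9 m/s
adjust_airspeed(+8.64): V ← 51.9 +8.64 = 60.54 m/s
adjust_airspeed(-3.14): V ← 60.54 -3.14 = 57.4 m/s
throttle_to(6119): rpm ← 6119
adjust_throttle(-191): rpm ← 6119 -191 = 5928
throttle_to(4362): rpm ← 4362
final state: V = 57.4 m/s, rpm = 4362 → n = rpm/60 = 72.700000 rev/s
J = V / (n·D) = 57.4 / (72.700000 × 0.54) = 1.462122
regime bands: climb J<0.6546 | cruise [0.6546, 1.3093) | windmill J≥1.3093
J = 1.4621 → windmill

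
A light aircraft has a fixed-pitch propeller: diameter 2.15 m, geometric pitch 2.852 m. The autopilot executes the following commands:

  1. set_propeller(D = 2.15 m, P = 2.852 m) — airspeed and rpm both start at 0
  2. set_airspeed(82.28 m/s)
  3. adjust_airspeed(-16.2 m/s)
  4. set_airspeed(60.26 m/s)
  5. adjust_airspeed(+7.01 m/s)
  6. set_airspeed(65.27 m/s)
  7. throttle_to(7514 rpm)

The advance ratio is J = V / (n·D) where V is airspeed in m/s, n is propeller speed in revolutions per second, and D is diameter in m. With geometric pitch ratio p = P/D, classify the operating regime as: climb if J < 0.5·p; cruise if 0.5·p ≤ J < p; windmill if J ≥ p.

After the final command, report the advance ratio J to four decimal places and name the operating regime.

set_propeller: D = 2.15 m, P = 2.852 m (p = P/D = 1.326512); state ← (V=0, rpm=0)
set_airspeed(82.28): V ← 82.28 m/s
adjust_airspeed(-16.2): V ← 82.28 -16.2 = 66.08 m/s
set_airspeed(60.26): V ← 60.26 m/s
adjust_airspeed(+7.01): V ← 60.26 +7.01 = 67.27 m/s
set_airspeed(65.27): V ← 65.27 m/s
throttle_to(7514): rpm ← 7514
final state: V = 65.27 m/s, rpm = 7514 → n = rpm/60 = 125.233333 rev/s
J = V / (n·D) = 65.27 / (125.233333 × 2.15) = 0.242413
regime bands: climb J<0.6633 | cruise [0.6633, 1.3265) | windmill J≥1.3265
J = 0.2424 → climb

J = 0.2424, regime = climb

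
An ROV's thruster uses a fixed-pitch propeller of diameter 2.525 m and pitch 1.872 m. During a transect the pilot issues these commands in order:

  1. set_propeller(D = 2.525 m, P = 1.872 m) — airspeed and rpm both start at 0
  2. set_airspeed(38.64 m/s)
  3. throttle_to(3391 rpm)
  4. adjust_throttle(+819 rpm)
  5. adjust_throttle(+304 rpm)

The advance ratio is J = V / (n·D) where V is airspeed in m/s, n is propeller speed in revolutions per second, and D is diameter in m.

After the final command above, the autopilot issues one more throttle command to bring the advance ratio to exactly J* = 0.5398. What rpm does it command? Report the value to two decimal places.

rpm = 1700.96

set_propeller: D = 2.525 m, P = 1.872 m (p = P/D = 0.741386); state ← (V=0, rpm=0)
set_airspeed(38.64): V ← 38.64 m/s
throttle_to(3391): rpm ← 3391
adjust_throttle(+819): rpm ← 3391 +819 = 4210
adjust_throttle(+304): rpm ← 4210 +304 = 4514
final state: V = 38.64 m/s, rpm = 4514 → n = rpm/60 = 75.233333 rev/s
target J* = 0.5398; solve J* = V/(n·D) for n: n = V/(J*·D) = 38.64/(0.5398 × 2.525) = 28.349334 rev/s
rpm = 60·n = 1700.960018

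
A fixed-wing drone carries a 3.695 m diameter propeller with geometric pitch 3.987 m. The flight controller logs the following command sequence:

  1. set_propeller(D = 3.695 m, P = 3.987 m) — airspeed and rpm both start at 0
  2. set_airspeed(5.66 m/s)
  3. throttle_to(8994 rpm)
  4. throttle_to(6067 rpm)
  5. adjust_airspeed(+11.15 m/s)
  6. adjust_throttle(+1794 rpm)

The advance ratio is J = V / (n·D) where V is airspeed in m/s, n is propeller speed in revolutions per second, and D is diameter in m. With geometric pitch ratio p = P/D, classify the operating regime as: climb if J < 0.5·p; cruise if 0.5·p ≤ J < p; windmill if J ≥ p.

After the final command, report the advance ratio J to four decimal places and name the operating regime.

set_propeller: D = 3.695 m, P = 3.987 m (p = P/D = 1.079026); state ← (V=0, rpm=0)
set_airspeed(5.66): V ← 5.66 m/s
throttle_to(8994): rpm ← 8994
throttle_to(6067): rpm ← 6067
adjust_airspeed(+11.15): V ← 5.66 +11.15 = 16.81 m/s
adjust_throttle(+1794): rpm ← 6067 +1794 = 7861
final state: V = 16.81 m/s, rpm = 7861 → n = rpm/60 = 131.016667 rev/s
J = V / (n·D) = 16.81 / (131.016667 × 3.695) = 0.034724
regime bands: climb J<0.5395 | cruise [0.5395, 1.0790) | windmill J≥1.0790
J = 0.0347 → climb

J = 0.0347, regime = climb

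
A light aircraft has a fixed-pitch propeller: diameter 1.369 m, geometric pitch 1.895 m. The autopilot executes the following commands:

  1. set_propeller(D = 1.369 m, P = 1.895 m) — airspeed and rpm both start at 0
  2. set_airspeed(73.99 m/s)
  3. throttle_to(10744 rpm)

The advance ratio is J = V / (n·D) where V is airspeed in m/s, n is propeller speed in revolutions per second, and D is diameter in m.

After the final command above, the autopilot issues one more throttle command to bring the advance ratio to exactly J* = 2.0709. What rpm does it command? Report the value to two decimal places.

set_propeller: D = 1.369 m, P = 1.895 m (p = P/D = 1.384222); state ← (V=0, rpm=0)
set_airspeed(73.99): V ← 73.99 m/s
throttle_to(10744): rpm ← 10744
final state: V = 73.99 m/s, rpm = 10744 → n = rpm/60 = 179.066667 rev/s
target J* = 2.0709; solve J* = V/(n·D) for n: n = V/(J*·D) = 73.99/(2.0709 × 1.369) = 26.098194 rev/s
rpm = 60·n = 1565.891625

rpm = 1565.89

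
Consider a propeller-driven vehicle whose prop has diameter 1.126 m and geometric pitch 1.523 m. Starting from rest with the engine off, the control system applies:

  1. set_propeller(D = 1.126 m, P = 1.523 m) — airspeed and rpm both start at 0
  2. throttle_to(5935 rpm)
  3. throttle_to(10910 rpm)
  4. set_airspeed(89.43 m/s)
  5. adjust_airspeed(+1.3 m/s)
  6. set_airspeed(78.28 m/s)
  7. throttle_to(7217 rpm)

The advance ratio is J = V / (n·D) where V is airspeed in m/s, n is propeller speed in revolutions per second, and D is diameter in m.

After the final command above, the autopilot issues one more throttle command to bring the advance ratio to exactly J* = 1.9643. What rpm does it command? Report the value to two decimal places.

set_propeller: D = 1.126 m, P = 1.523 m (p = P/D = 1.352575); state ← (V=0, rpm=0)
throttle_to(5935): rpm ← 5935
throttle_to(10910): rpm ← 10910
set_airspeed(89.43): V ← 89.43 m/s
adjust_airspeed(+1.3): V ← 89.43 +1.3 = 90.73 m/s
set_airspeed(78.28): V ← 78.28 m/s
throttle_to(7217): rpm ← 7217
final state: V = 78.28 m/s, rpm = 7217 → n = rpm/60 = 120.283333 rev/s
target J* = 1.9643; solve J* = V/(n·D) for n: n = V/(J*·D) = 78.28/(1.9643 × 1.126) = 35.391960 rev/s
rpm = 60·n = 2123.517577

rpm = 2123.52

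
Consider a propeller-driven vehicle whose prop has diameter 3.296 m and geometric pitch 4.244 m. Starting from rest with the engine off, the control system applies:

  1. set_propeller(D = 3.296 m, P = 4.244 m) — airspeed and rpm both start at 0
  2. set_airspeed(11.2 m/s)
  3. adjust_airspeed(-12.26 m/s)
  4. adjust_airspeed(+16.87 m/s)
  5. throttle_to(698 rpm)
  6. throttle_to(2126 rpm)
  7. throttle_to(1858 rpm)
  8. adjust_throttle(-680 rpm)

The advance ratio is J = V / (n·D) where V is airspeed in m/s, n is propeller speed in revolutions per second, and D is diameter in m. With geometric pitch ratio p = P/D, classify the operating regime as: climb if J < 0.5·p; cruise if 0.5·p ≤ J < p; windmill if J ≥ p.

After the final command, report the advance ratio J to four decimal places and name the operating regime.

set_propeller: D = 3.296 m, P = 4.244 m (p = P/D = 1.287621); state ← (V=0, rpm=0)
set_airspeed(11.2): V ← 11.2 m/s
adjust_airspeed(-12.26): V ← 11.2 -12.26 = -1.06 m/s
adjust_airspeed(+16.87): V ← -1.06 +16.87 = 15.81 m/s
throttle_to(698): rpm ← 698
throttle_to(2126): rpm ← 2126
throttle_to(1858): rpm ← 1858
adjust_throttle(-680): rpm ← 1858 -680 = 1178
final state: V = 15.81 m/s, rpm = 1178 → n = rpm/60 = 19.633333 rev/s
J = V / (n·D) = 15.81 / (19.633333 × 3.296) = 0.244315
regime bands: climb J<0.6438 | cruise [0.6438, 1.2876) | windmill J≥1.2876
J = 0.2443 → climb

J = 0.2443, regime = climb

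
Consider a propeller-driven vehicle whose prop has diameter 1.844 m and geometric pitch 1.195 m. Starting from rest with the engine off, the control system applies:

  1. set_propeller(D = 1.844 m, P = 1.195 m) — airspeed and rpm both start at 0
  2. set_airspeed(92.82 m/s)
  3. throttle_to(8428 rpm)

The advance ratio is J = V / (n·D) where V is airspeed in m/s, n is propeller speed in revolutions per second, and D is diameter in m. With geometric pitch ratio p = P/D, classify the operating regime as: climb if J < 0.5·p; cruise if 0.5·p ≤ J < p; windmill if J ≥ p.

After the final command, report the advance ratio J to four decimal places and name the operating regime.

set_propeller: D = 1.844 m, P = 1.195 m (p = P/D = 0.648048); state ← (V=0, rpm=0)
set_airspeed(92.82): V ← 92.82 m/s
throttle_to(8428): rpm ← 8428
final state: V = 92.82 m/s, rpm = 8428 → n = rpm/60 = 140.466667 rev/s
J = V / (n·D) = 92.82 / (140.466667 × 1.844) = 0.358350
regime bands: climb J<0.3240 | cruise [0.3240, 0.6480) | windmill J≥0.6480
J = 0.3583 → cruise

J = 0.3583, regime = cruise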